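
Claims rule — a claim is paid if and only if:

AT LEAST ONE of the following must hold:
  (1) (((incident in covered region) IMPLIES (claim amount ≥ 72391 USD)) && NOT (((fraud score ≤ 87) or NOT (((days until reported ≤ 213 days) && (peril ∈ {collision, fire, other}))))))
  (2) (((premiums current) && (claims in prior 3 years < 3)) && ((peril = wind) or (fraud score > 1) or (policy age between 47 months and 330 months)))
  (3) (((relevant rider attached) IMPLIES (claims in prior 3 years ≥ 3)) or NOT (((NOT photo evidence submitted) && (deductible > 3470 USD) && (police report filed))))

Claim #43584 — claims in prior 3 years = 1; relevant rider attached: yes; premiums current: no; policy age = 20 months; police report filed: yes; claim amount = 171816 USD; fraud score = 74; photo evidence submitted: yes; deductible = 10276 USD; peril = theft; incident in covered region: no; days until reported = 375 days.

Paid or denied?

Paid

Atomic conditions:
  incident in covered region: no → false
  claim amount ≥ 72391 USD: 171816 ≥ 72391 is true
  fraud score ≤ 87: 74 ≤ 87 is true
  days until reported ≤ 213 days: 375 ≤ 213 is false
  peril ∈ {collision, fire, other}: theft is not in the set → false
  premiums current: no → false
  claims in prior 3 years < 3: 1 < 3 is true
  peril = wind: theft == wind is false
  fraud score > 1: 74 > 1 is true
  policy age between 47 months and 330 months: 20 in [47, 330] is false
  relevant rider attached: yes → true
  claims in prior 3 years ≥ 3: 1 ≥ 3 is false
  NOT photo evidence submitted: yes → false
  deductible > 3470 USD: 10276 > 3470 is true
  police report filed: yes → true
Combine:
[1.1] false → true (antecedent false ⇒ implication holds) = true
[1.2.1.2.1] false AND false = false
[1.2.1.2] NOT false = true
[1.2.1] true OR true = true
[1.2] NOT true = false
[1] true AND false = false
[2.1] false AND true = false
[2.2] false OR true OR false = true
[2] false AND true = false
[3.1] true → false = false
[3.2.1] false AND true AND true = false
[3.2] NOT false = true
[3] false OR true = true
[root] false OR false OR true = true
Overall: true → paid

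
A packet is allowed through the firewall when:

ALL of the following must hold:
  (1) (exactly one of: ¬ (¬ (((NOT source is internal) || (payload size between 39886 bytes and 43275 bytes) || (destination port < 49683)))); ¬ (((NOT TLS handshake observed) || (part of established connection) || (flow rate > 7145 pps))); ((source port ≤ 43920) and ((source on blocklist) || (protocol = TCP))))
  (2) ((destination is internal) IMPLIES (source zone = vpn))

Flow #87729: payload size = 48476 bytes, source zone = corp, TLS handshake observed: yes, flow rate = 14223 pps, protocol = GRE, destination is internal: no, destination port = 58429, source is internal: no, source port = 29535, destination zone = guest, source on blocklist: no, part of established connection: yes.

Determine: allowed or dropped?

Allowed

Atomic conditions:
  NOT source is internal: no → true
  payload size between 39886 bytes and 43275 bytes: 48476 in [39886, 43275] is false
  destination port < 49683: 58429 < 49683 is false
  NOT TLS handshake observed: yes → false
  part of established connection: yes → true
  flow rate > 7145 pps: 14223 > 7145 is true
  source port ≤ 43920: 29535 ≤ 43920 is true
  source on blocklist: no → false
  protocol = TCP: GRE == TCP is false
  destination is internal: no → false
  source zone = vpn: corp == vpn is false
Combine:
[1.1.1.1] true OR false OR false = true
[1.1.1] NOT true = false
[1.1] NOT false = true
[1.2.1] false OR true OR true = true
[1.2] NOT true = false
[1.3.2] false OR false = false
[1.3] true AND false = false
[1] exactly-one(true, false, false) = true
[2] false → false (antecedent false ⇒ implication holds) = true
[root] true AND true = true
Overall: true → allowed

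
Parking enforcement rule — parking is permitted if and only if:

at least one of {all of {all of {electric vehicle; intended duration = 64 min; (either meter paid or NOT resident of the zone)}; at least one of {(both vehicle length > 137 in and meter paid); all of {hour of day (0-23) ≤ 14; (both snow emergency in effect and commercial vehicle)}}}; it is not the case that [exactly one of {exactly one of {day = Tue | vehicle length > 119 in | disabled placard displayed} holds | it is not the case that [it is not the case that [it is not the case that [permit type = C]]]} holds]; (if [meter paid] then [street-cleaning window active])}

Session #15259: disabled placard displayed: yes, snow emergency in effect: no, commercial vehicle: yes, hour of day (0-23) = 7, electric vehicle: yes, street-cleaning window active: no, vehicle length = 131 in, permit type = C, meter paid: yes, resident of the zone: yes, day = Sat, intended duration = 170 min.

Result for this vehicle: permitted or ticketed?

Atomic conditions:
  electric vehicle: yes → true
  intended duration = 64 min: 170 == 64 is false
  meter paid: yes → true
  NOT resident of the zone: yes → false
  vehicle length > 137 in: 131 > 137 is false
  hour of day (0-23) ≤ 14: 7 ≤ 14 is true
  snow emergency in effect: no → false
  commercial vehicle: yes → true
  day = Tue: Sat == Tue is false
  vehicle length > 119 in: 131 > 119 is true
  disabled placard displayed: yes → true
  permit type = C: C == C is true
  street-cleaning window active: no → false
Combine:
[1.1.3] true OR false = true
[1.1] true AND false AND true = false
[1.2.1] false AND true = false
[1.2.2.2] false AND true = false
[1.2.2] true AND false = false
[1.2] false OR false = false
[1] false AND false = false
[2.1.1] exactly-one(false, true, true) = false
[2.1.2.1.1] NOT true = false
[2.1.2.1] NOT false = true
[2.1.2] NOT true = false
[2.1] exactly-one(false, false) = false
[2] NOT false = true
[3] true → false = false
[root] false OR true OR false = true
Overall: true → permitted

Permitted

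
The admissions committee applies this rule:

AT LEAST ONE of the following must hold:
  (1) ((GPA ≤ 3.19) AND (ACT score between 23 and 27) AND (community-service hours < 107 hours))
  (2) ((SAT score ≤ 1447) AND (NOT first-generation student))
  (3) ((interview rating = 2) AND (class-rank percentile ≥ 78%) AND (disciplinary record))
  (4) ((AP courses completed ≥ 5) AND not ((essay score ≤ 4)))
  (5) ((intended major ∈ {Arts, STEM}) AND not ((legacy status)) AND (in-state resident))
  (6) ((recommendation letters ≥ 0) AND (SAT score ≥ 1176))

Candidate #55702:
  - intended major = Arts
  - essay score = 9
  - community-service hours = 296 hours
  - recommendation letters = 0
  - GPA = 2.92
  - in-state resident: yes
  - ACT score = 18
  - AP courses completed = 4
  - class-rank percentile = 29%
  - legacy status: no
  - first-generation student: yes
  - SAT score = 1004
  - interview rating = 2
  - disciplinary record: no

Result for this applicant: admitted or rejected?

Admitted

Atomic conditions:
  GPA ≤ 3.19: 2.92 ≤ 3.19 is true
  ACT score between 23 and 27: 18 in [23, 27] is false
  community-service hours < 107 hours: 296 < 107 is false
  SAT score ≤ 1447: 1004 ≤ 1447 is true
  NOT first-generation student: yes → false
  interview rating = 2: 2 == 2 is true
  class-rank percentile ≥ 78%: 29 ≥ 78 is false
  disciplinary record: no → false
  AP courses completed ≥ 5: 4 ≥ 5 is false
  essay score ≤ 4: 9 ≤ 4 is false
  intended major ∈ {Arts, STEM}: Arts is in the set → true
  legacy status: no → false
  in-state resident: yes → true
  recommendation letters ≥ 0: 0 ≥ 0 is true
  SAT score ≥ 1176: 1004 ≥ 1176 is false
Combine:
[1] true AND false AND false = false
[2] true AND false = false
[3] true AND false AND false = false
[4.2] NOT false = true
[4] false AND true = false
[5.2] NOT false = true
[5] true AND true AND true = true
[6] true AND false = false
[root] false OR false OR false OR false OR true OR false = true
Overall: true → admitted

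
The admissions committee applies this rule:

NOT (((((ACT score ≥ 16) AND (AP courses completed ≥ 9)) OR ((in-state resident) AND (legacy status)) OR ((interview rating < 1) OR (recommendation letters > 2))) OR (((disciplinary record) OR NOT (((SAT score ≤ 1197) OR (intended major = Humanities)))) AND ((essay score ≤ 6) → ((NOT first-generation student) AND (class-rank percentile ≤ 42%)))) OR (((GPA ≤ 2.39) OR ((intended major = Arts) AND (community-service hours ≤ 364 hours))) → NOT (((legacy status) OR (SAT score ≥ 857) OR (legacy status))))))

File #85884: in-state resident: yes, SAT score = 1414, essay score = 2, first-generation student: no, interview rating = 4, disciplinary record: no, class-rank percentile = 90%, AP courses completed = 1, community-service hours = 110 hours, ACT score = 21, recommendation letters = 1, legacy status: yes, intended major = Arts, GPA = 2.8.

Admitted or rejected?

Atomic conditions:
  ACT score ≥ 16: 21 ≥ 16 is true
  AP courses completed ≥ 9: 1 ≥ 9 is false
  in-state resident: yes → true
  legacy status: yes → true
  interview rating < 1: 4 < 1 is false
  recommendation letters > 2: 1 > 2 is false
  disciplinary record: no → false
  SAT score ≤ 1197: 1414 ≤ 1197 is false
  intended major = Humanities: Arts == Humanities is false
  essay score ≤ 6: 2 ≤ 6 is true
  NOT first-generation student: no → true
  class-rank percentile ≤ 42%: 90 ≤ 42 is false
  GPA ≤ 2.39: 2.8 ≤ 2.39 is false
  intended major = Arts: Arts == Arts is true
  community-service hours ≤ 364 hours: 110 ≤ 364 is true
  SAT score ≥ 857: 1414 ≥ 857 is true
Combine:
[1.1.1] true AND false = false
[1.1.2] true AND true = true
[1.1.3] false OR false = false
[1.1] false OR true OR false = true
[1.2.1.2.1] false OR false = false
[1.2.1.2] NOT false = true
[1.2.1] false OR true = true
[1.2.2.2] true AND false = false
[1.2.2] true → false = false
[1.2] true AND false = false
[1.3.1.2] true AND true = true
[1.3.1] false OR true = true
[1.3.2.1] true OR true OR true = true
[1.3.2] NOT true = false
[1.3] true → false = false
[1] true OR false OR false = true
[root] NOT true = false
Overall: false → rejected

Rejected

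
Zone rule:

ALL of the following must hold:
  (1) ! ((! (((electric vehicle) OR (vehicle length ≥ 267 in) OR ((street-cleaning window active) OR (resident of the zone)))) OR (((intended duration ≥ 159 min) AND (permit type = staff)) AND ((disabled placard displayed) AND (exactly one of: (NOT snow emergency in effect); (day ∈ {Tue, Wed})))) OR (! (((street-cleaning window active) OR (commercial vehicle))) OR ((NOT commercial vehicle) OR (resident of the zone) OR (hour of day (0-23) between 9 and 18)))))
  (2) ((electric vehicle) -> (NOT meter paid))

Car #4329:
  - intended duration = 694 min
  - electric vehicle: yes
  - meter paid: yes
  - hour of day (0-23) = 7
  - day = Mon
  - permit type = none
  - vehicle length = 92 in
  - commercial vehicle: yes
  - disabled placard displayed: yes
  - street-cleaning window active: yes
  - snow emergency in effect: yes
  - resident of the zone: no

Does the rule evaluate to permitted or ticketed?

Ticketed

Atomic conditions:
  electric vehicle: yes → true
  vehicle length ≥ 267 in: 92 ≥ 267 is false
  street-cleaning window active: yes → true
  resident of the zone: no → false
  intended duration ≥ 159 min: 694 ≥ 159 is true
  permit type = staff: none == staff is false
  disabled placard displayed: yes → true
  NOT snow emergency in effect: yes → false
  day ∈ {Tue, Wed}: Mon is not in the set → false
  commercial vehicle: yes → true
  NOT commercial vehicle: yes → false
  hour of day (0-23) between 9 and 18: 7 in [9, 18] is false
  NOT meter paid: yes → false
Combine:
[1.1.1.1.3] true OR false = true
[1.1.1.1] true OR false OR true = true
[1.1.1] NOT true = false
[1.1.2.1] true AND false = false
[1.1.2.2.2] exactly-one(false, false) = false
[1.1.2.2] true AND false = false
[1.1.2] false AND false = false
[1.1.3.1.1] true OR true = true
[1.1.3.1] NOT true = false
[1.1.3.2] false OR false OR false = false
[1.1.3] false OR false = false
[1.1] false OR false OR false = false
[1] NOT false = true
[2] true → false = false
[root] true AND false = false
Overall: false → ticketed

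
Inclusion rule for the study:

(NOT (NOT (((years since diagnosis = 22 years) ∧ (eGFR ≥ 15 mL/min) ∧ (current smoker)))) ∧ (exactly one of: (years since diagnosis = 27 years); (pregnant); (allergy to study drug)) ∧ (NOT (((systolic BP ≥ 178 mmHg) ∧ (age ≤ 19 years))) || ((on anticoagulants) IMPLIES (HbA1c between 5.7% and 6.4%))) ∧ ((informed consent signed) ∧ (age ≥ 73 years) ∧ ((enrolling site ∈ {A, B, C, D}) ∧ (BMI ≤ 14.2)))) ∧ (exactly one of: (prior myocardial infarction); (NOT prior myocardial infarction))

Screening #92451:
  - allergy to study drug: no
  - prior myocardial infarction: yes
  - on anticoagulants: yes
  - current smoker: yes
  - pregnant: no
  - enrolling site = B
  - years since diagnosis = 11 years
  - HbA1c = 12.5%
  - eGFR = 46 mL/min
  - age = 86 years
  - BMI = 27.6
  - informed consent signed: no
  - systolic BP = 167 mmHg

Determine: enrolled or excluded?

Excluded

Atomic conditions:
  years since diagnosis = 22 years: 11 == 22 is false
  eGFR ≥ 15 mL/min: 46 ≥ 15 is true
  current smoker: yes → true
  years since diagnosis = 27 years: 11 == 27 is false
  pregnant: no → false
  allergy to study drug: no → false
  systolic BP ≥ 178 mmHg: 167 ≥ 178 is false
  age ≤ 19 years: 86 ≤ 19 is false
  on anticoagulants: yes → true
  HbA1c between 5.7% and 6.4%: 12.5 in [5.7, 6.4] is false
  informed consent signed: no → false
  age ≥ 73 years: 86 ≥ 73 is true
  enrolling site ∈ {A, B, C, D}: B is in the set → true
  BMI ≤ 14.2: 27.6 ≤ 14.2 is false
  prior myocardial infarction: yes → true
  NOT prior myocardial infarction: yes → false
Combine:
[1.1.1.1] false AND true AND true = false
[1.1.1] NOT false = true
[1.1] NOT true = false
[1.2] exactly-one(false, false, false) = false
[1.3.1.1] false AND false = false
[1.3.1] NOT false = true
[1.3.2] true → false = false
[1.3] true OR false = true
[1.4.3] true AND false = false
[1.4] false AND true AND false = false
[1] false AND false AND true AND false = false
[2] exactly-one(true, false) = true
[root] false AND true = false
Overall: false → excluded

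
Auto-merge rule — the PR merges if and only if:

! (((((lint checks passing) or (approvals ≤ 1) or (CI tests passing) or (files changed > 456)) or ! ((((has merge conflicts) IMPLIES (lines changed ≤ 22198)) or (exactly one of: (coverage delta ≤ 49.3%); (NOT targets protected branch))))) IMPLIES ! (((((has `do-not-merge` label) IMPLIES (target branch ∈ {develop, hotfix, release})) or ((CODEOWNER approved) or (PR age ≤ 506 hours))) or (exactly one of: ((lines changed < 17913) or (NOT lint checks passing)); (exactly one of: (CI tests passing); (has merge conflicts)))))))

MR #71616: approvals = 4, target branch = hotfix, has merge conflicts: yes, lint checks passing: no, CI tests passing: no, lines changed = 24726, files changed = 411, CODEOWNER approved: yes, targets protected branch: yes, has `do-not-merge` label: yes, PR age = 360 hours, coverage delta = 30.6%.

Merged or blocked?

Blocked

Atomic conditions:
  lint checks passing: no → false
  approvals ≤ 1: 4 ≤ 1 is false
  CI tests passing: no → false
  files changed > 456: 411 > 456 is false
  has merge conflicts: yes → true
  lines changed ≤ 22198: 24726 ≤ 22198 is false
  coverage delta ≤ 49.3%: 30.6 ≤ 49.3 is true
  NOT targets protected branch: yes → false
  has `do-not-merge` label: yes → true
  target branch ∈ {develop, hotfix, release}: hotfix is in the set → true
  CODEOWNER approved: yes → true
  PR age ≤ 506 hours: 360 ≤ 506 is true
  lines changed < 17913: 24726 < 17913 is false
  NOT lint checks passing: no → true
Combine:
[1.1.1] false OR false OR false OR false = false
[1.1.2.1.1] true → false = false
[1.1.2.1.2] exactly-one(true, false) = true
[1.1.2.1] false OR true = true
[1.1.2] NOT true = false
[1.1] false OR false = false
[1.2.1.1.1] true → true = true
[1.2.1.1.2] true OR true = true
[1.2.1.1] true OR true = true
[1.2.1.2.1] false OR true = true
[1.2.1.2.2] exactly-one(false, true) = true
[1.2.1.2] exactly-one(true, true) = false
[1.2.1] true OR false = true
[1.2] NOT true = false
[1] false → false (antecedent false ⇒ implication holds) = true
[root] NOT true = false
Overall: false → blocked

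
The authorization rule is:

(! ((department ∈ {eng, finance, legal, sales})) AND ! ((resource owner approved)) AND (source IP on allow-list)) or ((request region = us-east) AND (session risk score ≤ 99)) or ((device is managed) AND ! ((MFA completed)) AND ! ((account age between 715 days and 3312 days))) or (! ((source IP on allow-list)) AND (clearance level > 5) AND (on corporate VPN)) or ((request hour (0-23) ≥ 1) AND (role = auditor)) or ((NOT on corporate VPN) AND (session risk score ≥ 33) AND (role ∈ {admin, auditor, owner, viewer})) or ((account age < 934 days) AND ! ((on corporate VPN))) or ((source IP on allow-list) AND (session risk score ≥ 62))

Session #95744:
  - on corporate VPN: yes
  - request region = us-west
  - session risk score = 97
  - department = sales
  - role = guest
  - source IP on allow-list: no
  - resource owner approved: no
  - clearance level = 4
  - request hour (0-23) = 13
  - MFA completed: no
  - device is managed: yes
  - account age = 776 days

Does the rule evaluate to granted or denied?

Denied

Atomic conditions:
  department ∈ {eng, finance, legal, sales}: sales is in the set → true
  resource owner approved: no → false
  source IP on allow-list: no → false
  request region = us-east: us-west == us-east is false
  session risk score ≤ 99: 97 ≤ 99 is true
  device is managed: yes → true
  MFA completed: no → false
  account age between 715 days and 3312 days: 776 in [715, 3312] is true
  clearance level > 5: 4 > 5 is false
  on corporate VPN: yes → true
  request hour (0-23) ≥ 1: 13 ≥ 1 is true
  role = auditor: guest == auditor is false
  NOT on corporate VPN: yes → false
  session risk score ≥ 33: 97 ≥ 33 is true
  role ∈ {admin, auditor, owner, viewer}: guest is not in the set → false
  account age < 934 days: 776 < 934 is true
  session risk score ≥ 62: 97 ≥ 62 is true
Combine:
[1.1] NOT true = false
[1.2] NOT false = true
[1] false AND true AND false = false
[2] false AND true = false
[3.2] NOT false = true
[3.3] NOT true = false
[3] true AND true AND false = false
[4.1] NOT false = true
[4] true AND false AND true = false
[5] true AND false = false
[6] false AND true AND false = false
[7.2] NOT true = false
[7] true AND false = false
[8] false AND true = false
[root] false OR false OR false OR false OR false OR false OR false OR false = false
Overall: false → denied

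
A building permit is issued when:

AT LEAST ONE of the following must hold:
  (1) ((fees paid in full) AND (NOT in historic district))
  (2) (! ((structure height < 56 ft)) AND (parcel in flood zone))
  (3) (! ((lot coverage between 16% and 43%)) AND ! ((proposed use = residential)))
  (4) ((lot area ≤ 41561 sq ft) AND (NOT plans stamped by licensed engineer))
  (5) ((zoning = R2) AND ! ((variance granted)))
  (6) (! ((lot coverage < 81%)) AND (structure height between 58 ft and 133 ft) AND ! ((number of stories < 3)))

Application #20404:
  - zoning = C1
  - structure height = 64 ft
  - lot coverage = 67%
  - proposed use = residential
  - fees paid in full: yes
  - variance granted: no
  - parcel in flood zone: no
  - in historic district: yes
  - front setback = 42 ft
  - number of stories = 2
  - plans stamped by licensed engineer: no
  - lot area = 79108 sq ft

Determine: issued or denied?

Denied

Atomic conditions:
  fees paid in full: yes → true
  NOT in historic district: yes → false
  structure height < 56 ft: 64 < 56 is false
  parcel in flood zone: no → false
  lot coverage between 16% and 43%: 67 in [16, 43] is false
  proposed use = residential: residential == residential is true
  lot area ≤ 41561 sq ft: 79108 ≤ 41561 is false
  NOT plans stamped by licensed engineer: no → true
  zoning = R2: C1 == R2 is false
  variance granted: no → false
  lot coverage < 81%: 67 < 81 is true
  structure height between 58 ft and 133 ft: 64 in [58, 133] is true
  number of stories < 3: 2 < 3 is true
Combine:
[1] true AND false = false
[2.1] NOT false = true
[2] true AND false = false
[3.1] NOT false = true
[3.2] NOT true = false
[3] true AND false = false
[4] false AND true = false
[5.2] NOT false = true
[5] false AND true = false
[6.1] NOT true = false
[6.3] NOT true = false
[6] false AND true AND false = false
[root] false OR false OR false OR false OR false OR false = false
Overall: false → denied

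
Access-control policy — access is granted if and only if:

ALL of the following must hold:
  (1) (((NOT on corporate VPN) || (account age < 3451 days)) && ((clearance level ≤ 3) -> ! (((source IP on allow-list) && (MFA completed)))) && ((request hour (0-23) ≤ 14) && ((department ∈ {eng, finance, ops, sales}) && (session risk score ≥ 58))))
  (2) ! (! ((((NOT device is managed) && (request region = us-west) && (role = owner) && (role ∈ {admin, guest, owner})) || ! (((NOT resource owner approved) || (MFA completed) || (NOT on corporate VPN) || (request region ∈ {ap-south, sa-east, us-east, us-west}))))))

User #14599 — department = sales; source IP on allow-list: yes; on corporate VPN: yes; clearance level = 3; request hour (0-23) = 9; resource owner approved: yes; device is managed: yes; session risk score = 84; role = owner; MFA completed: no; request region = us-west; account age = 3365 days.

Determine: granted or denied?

Atomic conditions:
  NOT on corporate VPN: yes → false
  account age < 3451 days: 3365 < 3451 is true
  clearance level ≤ 3: 3 ≤ 3 is true
  source IP on allow-list: yes → true
  MFA completed: no → false
  request hour (0-23) ≤ 14: 9 ≤ 14 is true
  department ∈ {eng, finance, ops, sales}: sales is in the set → true
  session risk score ≥ 58: 84 ≥ 58 is true
  NOT device is managed: yes → false
  request region = us-west: us-west == us-west is true
  role = owner: owner == owner is true
  role ∈ {admin, guest, owner}: owner is in the set → true
  NOT resource owner approved: yes → false
  request region ∈ {ap-south, sa-east, us-east, us-west}: us-west is in the set → true
Combine:
[1.1] false OR true = true
[1.2.2.1] true AND false = false
[1.2.2] NOT false = true
[1.2] true → true = true
[1.3.2] true AND true = true
[1.3] true AND true = true
[1] true AND true AND true = true
[2.1.1.1] false AND true AND true AND true = false
[2.1.1.2.1] false OR false OR false OR true = true
[2.1.1.2] NOT true = false
[2.1.1] false OR false = false
[2.1] NOT false = true
[2] NOT true = false
[root] true AND false = false
Overall: false → denied

Denied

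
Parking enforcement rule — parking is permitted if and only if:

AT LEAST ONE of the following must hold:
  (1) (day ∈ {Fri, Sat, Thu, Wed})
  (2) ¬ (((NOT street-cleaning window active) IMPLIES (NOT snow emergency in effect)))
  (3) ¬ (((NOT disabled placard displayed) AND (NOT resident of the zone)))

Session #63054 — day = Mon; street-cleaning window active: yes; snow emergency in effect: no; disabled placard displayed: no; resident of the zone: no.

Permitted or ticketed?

Ticketed

Atomic conditions:
  day ∈ {Fri, Sat, Thu, Wed}: Mon is not in the set → false
  NOT street-cleaning window active: yes → false
  NOT snow emergency in effect: no → true
  NOT disabled placard displayed: no → true
  NOT resident of the zone: no → true
Combine:
[2.1] false → true (antecedent false ⇒ implication holds) = true
[2] NOT true = false
[3.1] true AND true = true
[3] NOT true = false
[root] false OR false OR false = false
Overall: false → ticketed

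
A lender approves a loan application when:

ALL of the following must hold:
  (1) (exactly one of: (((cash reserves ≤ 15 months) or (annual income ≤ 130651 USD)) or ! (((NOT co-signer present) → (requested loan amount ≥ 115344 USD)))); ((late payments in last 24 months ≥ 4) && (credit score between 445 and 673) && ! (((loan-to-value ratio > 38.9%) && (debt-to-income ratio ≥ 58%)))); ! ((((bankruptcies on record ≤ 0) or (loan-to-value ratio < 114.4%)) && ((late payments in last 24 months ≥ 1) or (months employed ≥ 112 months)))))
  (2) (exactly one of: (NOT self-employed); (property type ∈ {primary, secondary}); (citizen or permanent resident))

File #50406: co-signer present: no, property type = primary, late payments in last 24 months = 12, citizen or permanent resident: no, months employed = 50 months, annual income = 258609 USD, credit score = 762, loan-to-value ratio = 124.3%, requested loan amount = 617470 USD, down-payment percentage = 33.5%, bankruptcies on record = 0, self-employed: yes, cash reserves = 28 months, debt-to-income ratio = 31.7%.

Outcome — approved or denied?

Atomic conditions:
  cash reserves ≤ 15 months: 28 ≤ 15 is false
  annual income ≤ 130651 USD: 258609 ≤ 130651 is false
  NOT co-signer present: no → true
  requested loan amount ≥ 115344 USD: 617470 ≥ 115344 is true
  late payments in last 24 months ≥ 4: 12 ≥ 4 is true
  credit score between 445 and 673: 762 in [445, 673] is false
  loan-to-value ratio > 38.9%: 124.3 > 38.9 is true
  debt-to-income ratio ≥ 58%: 31.7 ≥ 58 is false
  bankruptcies on record ≤ 0: 0 ≤ 0 is true
  loan-to-value ratio < 114.4%: 124.3 < 114.4 is false
  late payments in last 24 months ≥ 1: 12 ≥ 1 is true
  months employed ≥ 112 months: 50 ≥ 112 is false
  NOT self-employed: yes → false
  property type ∈ {primary, secondary}: primary is in the set → true
  citizen or permanent resident: no → false
Combine:
[1.1.1] false OR false = false
[1.1.2.1] true → true = true
[1.1.2] NOT true = false
[1.1] false OR false = false
[1.2.3.1] true AND false = false
[1.2.3] NOT false = true
[1.2] true AND false AND true = false
[1.3.1.1] true OR false = true
[1.3.1.2] true OR false = true
[1.3.1] true AND true = true
[1.3] NOT true = false
[1] exactly-one(false, false, false) = false
[2] exactly-one(false, true, false) = true
[root] false AND true = false
Overall: false → denied

Denied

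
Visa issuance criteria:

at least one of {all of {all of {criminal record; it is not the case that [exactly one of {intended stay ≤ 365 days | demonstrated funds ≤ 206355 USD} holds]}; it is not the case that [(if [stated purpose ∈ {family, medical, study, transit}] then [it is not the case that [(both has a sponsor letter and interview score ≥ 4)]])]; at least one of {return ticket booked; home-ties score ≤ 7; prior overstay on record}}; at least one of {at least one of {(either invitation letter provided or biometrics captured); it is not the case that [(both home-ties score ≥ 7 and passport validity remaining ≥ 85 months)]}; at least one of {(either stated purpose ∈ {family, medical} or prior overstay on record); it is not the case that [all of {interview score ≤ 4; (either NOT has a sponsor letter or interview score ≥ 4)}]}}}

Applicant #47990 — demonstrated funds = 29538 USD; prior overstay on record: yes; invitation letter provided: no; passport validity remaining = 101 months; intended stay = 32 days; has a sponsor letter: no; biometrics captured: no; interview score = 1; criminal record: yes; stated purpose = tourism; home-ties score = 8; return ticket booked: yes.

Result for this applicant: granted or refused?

Granted

Atomic conditions:
  criminal record: yes → true
  intended stay ≤ 365 days: 32 ≤ 365 is true
  demonstrated funds ≤ 206355 USD: 29538 ≤ 206355 is true
  stated purpose ∈ {family, medical, study, transit}: tourism is not in the set → false
  has a sponsor letter: no → false
  interview score ≥ 4: 1 ≥ 4 is false
  return ticket booked: yes → true
  home-ties score ≤ 7: 8 ≤ 7 is false
  prior overstay on record: yes → true
  invitation letter provided: no → false
  biometrics captured: no → false
  home-ties score ≥ 7: 8 ≥ 7 is true
  passport validity remaining ≥ 85 months: 101 ≥ 85 is true
  stated purpose ∈ {family, medical}: tourism is not in the set → false
  interview score ≤ 4: 1 ≤ 4 is true
  NOT has a sponsor letter: no → true
Combine:
[1.1.2.1] exactly-one(true, true) = false
[1.1.2] NOT false = true
[1.1] true AND true = true
[1.2.1.2.1] false AND false = false
[1.2.1.2] NOT false = true
[1.2.1] false → true (antecedent false ⇒ implication holds) = true
[1.2] NOT true = false
[1.3] true OR false OR true = true
[1] true AND false AND true = false
[2.1.1] false OR false = false
[2.1.2.1] true AND true = true
[2.1.2] NOT true = false
[2.1] false OR false = false
[2.2.1] false OR true = true
[2.2.2.1.2] true OR false = true
[2.2.2.1] true AND true = true
[2.2.2] NOT true = false
[2.2] true OR false = true
[2] false OR true = true
[root] false OR true = true
Overall: true → granted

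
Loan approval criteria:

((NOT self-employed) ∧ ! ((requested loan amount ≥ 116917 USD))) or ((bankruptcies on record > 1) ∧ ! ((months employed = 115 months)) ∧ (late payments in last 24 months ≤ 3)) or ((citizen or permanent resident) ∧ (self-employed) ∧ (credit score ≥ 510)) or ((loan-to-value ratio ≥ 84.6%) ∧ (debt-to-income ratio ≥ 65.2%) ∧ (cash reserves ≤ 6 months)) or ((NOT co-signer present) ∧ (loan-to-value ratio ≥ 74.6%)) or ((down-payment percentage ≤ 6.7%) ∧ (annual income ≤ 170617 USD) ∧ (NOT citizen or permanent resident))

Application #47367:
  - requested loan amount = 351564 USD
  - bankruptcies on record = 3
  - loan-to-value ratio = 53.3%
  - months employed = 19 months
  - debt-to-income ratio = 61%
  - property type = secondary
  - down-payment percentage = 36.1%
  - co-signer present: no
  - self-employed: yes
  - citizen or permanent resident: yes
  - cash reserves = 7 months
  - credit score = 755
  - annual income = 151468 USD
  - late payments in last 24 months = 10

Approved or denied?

Approved

Atomic conditions:
  NOT self-employed: yes → false
  requested loan amount ≥ 116917 USD: 351564 ≥ 116917 is true
  bankruptcies on record > 1: 3 > 1 is true
  months employed = 115 months: 19 == 115 is false
  late payments in last 24 months ≤ 3: 10 ≤ 3 is false
  citizen or permanent resident: yes → true
  self-employed: yes → true
  credit score ≥ 510: 755 ≥ 510 is true
  loan-to-value ratio ≥ 84.6%: 53.3 ≥ 84.6 is false
  debt-to-income ratio ≥ 65.2%: 61 ≥ 65.2 is false
  cash reserves ≤ 6 months: 7 ≤ 6 is false
  NOT co-signer present: no → true
  loan-to-value ratio ≥ 74.6%: 53.3 ≥ 74.6 is false
  down-payment percentage ≤ 6.7%: 36.1 ≤ 6.7 is false
  annual income ≤ 170617 USD: 151468 ≤ 170617 is true
  NOT citizen or permanent resident: yes → false
Combine:
[1.2] NOT true = false
[1] false AND false = false
[2.2] NOT false = true
[2] true AND true AND false = false
[3] true AND true AND true = true
[4] false AND false AND false = false
[5] true AND false = false
[6] false AND true AND false = false
[root] false OR false OR true OR false OR false OR false = true
Overall: true → approved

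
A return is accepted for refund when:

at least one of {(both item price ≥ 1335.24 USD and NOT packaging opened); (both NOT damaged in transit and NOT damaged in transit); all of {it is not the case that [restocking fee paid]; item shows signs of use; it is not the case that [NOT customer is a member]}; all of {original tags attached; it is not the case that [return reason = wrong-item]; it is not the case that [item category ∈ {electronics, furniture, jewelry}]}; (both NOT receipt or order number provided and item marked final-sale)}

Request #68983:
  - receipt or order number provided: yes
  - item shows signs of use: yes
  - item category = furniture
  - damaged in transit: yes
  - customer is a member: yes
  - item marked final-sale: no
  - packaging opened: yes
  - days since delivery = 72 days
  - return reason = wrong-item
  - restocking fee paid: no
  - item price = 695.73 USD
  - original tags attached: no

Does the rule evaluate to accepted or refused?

Atomic conditions:
  item price ≥ 1335.24 USD: 695.73 ≥ 1335.24 is false
  NOT packaging opened: yes → false
  NOT damaged in transit: yes → false
  restocking fee paid: no → false
  item shows signs of use: yes → true
  NOT customer is a member: yes → false
  original tags attached: no → false
  return reason = wrong-item: wrong-item == wrong-item is true
  item category ∈ {electronics, furniture, jewelry}: furniture is in the set → true
  NOT receipt or order number provided: yes → false
  item marked final-sale: no → false
Combine:
[1] false AND false = false
[2] false AND false = false
[3.1] NOT false = true
[3.3] NOT false = true
[3] true AND true AND true = true
[4.2] NOT true = false
[4.3] NOT true = false
[4] false AND false AND false = false
[5] false AND false = false
[root] false OR false OR true OR false OR false = true
Overall: true → accepted

Accepted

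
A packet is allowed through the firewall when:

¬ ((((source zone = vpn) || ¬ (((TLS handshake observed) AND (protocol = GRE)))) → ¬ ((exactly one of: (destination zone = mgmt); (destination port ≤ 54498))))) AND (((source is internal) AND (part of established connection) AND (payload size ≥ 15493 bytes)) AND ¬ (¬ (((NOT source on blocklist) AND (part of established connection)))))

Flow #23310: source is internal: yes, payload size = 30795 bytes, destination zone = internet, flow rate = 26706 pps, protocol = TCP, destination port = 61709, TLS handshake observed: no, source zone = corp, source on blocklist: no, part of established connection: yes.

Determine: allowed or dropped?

Atomic conditions:
  source zone = vpn: corp == vpn is false
  TLS handshake observed: no → false
  protocol = GRE: TCP == GRE is false
  destination zone = mgmt: internet == mgmt is false
  destination port ≤ 54498: 61709 ≤ 54498 is false
  source is internal: yes → true
  part of established connection: yes → true
  payload size ≥ 15493 bytes: 30795 ≥ 15493 is true
  NOT source on blocklist: no → true
Combine:
[1.1.1.2.1] false AND false = false
[1.1.1.2] NOT false = true
[1.1.1] false OR true = true
[1.1.2.1] exactly-one(false, false) = false
[1.1.2] NOT false = true
[1.1] true → true = true
[1] NOT true = false
[2.1] true AND true AND true = true
[2.2.1.1] true AND true = true
[2.2.1] NOT true = false
[2.2] NOT false = true
[2] true AND true = true
[root] false AND true = false
Overall: false → dropped

Dropped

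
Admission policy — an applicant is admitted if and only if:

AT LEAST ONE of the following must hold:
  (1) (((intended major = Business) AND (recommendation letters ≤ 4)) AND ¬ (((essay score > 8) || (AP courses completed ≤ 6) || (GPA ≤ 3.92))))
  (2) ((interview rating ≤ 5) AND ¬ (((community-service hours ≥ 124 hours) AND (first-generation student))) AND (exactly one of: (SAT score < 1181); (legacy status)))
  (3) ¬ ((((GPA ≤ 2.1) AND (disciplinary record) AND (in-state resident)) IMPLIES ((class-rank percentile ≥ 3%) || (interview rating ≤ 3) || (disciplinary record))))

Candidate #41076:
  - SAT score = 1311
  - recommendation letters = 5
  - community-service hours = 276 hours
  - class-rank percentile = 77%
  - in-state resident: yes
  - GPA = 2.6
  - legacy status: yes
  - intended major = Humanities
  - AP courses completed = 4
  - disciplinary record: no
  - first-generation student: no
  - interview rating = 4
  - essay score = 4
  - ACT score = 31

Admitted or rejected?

Atomic conditions:
  intended major = Business: Humanities == Business is false
  recommendation letters ≤ 4: 5 ≤ 4 is false
  essay score > 8: 4 > 8 is false
  AP courses completed ≤ 6: 4 ≤ 6 is true
  GPA ≤ 3.92: 2.6 ≤ 3.92 is true
  interview rating ≤ 5: 4 ≤ 5 is true
  community-service hours ≥ 124 hours: 276 ≥ 124 is true
  first-generation student: no → false
  SAT score < 1181: 1311 < 1181 is false
  legacy status: yes → true
  GPA ≤ 2.1: 2.6 ≤ 2.1 is false
  disciplinary record: no → false
  in-state resident: yes → true
  class-rank percentile ≥ 3%: 77 ≥ 3 is true
  interview rating ≤ 3: 4 ≤ 3 is false
Combine:
[1.1] false AND false = false
[1.2.1] false OR true OR true = true
[1.2] NOT true = false
[1] false AND false = false
[2.2.1] true AND false = false
[2.2] NOT false = true
[2.3] exactly-one(false, true) = true
[2] true AND true AND true = true
[3.1.1] false AND false AND true = false
[3.1.2] true OR false OR false = true
[3.1] false → true (antecedent false ⇒ implication holds) = true
[3] NOT true = false
[root] false OR true OR false = true
Overall: true → admitted

Admitted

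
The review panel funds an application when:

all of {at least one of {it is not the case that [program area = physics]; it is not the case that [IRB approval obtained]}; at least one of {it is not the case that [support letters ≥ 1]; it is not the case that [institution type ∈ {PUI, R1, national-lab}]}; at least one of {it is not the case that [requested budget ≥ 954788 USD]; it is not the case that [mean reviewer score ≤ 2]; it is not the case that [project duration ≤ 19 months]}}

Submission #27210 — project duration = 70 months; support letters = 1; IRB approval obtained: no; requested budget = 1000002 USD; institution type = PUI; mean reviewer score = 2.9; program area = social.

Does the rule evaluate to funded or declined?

Declined

Atomic conditions:
  program area = physics: social == physics is false
  IRB approval obtained: no → false
  support letters ≥ 1: 1 ≥ 1 is true
  institution type ∈ {PUI, R1, national-lab}: PUI is in the set → true
  requested budget ≥ 954788 USD: 1000002 ≥ 954788 is true
  mean reviewer score ≤ 2: 2.9 ≤ 2 is false
  project duration ≤ 19 months: 70 ≤ 19 is false
Combine:
[1.1] NOT false = true
[1.2] NOT false = true
[1] true OR true = true
[2.1] NOT true = false
[2.2] NOT true = false
[2] false OR false = false
[3.1] NOT true = false
[3.2] NOT false = true
[3.3] NOT false = true
[3] false OR true OR true = true
[root] true AND false AND true = false
Overall: false → declined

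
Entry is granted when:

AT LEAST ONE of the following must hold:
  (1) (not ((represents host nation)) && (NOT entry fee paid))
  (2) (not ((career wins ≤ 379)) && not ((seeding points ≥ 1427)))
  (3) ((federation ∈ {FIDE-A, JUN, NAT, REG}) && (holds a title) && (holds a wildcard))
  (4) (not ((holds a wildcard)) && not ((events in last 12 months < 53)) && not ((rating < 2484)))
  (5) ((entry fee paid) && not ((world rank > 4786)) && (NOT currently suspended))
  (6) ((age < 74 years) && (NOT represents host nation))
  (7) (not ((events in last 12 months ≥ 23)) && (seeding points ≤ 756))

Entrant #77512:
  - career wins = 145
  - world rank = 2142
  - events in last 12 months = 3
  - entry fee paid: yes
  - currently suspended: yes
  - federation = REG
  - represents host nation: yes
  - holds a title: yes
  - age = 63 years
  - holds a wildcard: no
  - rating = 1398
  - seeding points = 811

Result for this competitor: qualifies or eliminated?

Eliminated

Atomic conditions:
  represents host nation: yes → true
  NOT entry fee paid: yes → false
  career wins ≤ 379: 145 ≤ 379 is true
  seeding points ≥ 1427: 811 ≥ 1427 is false
  federation ∈ {FIDE-A, JUN, NAT, REG}: REG is in the set → true
  holds a title: yes → true
  holds a wildcard: no → false
  events in last 12 months < 53: 3 < 53 is true
  rating < 2484: 1398 < 2484 is true
  entry fee paid: yes → true
  world rank > 4786: 2142 > 4786 is false
  NOT currently suspended: yes → false
  age < 74 years: 63 < 74 is true
  NOT represents host nation: yes → false
  events in last 12 months ≥ 23: 3 ≥ 23 is false
  seeding points ≤ 756: 811 ≤ 756 is false
Combine:
[1.1] NOT true = false
[1] false AND false = false
[2.1] NOT true = false
[2.2] NOT false = true
[2] false AND true = false
[3] true AND true AND false = false
[4.1] NOT false = true
[4.2] NOT true = false
[4.3] NOT true = false
[4] true AND false AND false = false
[5.2] NOT false = true
[5] true AND true AND false = false
[6] true AND false = false
[7.1] NOT false = true
[7] true AND false = false
[root] false OR false OR false OR false OR false OR false OR false = false
Overall: false → eliminated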